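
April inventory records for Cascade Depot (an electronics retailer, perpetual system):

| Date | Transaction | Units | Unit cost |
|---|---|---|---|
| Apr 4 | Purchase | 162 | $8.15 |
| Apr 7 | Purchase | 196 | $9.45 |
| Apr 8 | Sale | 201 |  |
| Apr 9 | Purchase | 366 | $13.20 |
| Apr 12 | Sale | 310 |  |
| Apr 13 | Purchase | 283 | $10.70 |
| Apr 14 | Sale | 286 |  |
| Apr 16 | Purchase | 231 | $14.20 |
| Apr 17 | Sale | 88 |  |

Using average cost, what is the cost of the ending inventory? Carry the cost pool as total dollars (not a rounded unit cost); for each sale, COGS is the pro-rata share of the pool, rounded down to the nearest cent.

After Apr 4: 162 on hand, pool $1,320.30 (≈ $8.1500 each)
After Apr 7: 358 on hand, pool $3,172.50 (≈ $8.8617 each)
Apr 8, sell 201: 201/358 × $3,172.50 → $1,781.20
After Apr 9: 523 on hand, pool $6,222.50 (≈ $11.8977 each)
Apr 12, sell 310: 310/523 × $6,222.50 → $3,688.28
After Apr 13: 496 on hand, pool $5,562.32 (≈ $11.2144 each)
Apr 14, sell 286: 286/496 × $5,562.32 → $3,207.30
After Apr 16: 441 on hand, pool $5,635.22 (≈ $12.7783 each)
Apr 17, sell 88: 88/441 × $5,635.22 → $1,124.48
Total COGS = $1,781.20 + $3,688.28 + $3,207.30 + $1,124.48 = $9,801.26
Ending inventory (cost pool remaining) = $4,510.74

Ending inventory = $4,510.74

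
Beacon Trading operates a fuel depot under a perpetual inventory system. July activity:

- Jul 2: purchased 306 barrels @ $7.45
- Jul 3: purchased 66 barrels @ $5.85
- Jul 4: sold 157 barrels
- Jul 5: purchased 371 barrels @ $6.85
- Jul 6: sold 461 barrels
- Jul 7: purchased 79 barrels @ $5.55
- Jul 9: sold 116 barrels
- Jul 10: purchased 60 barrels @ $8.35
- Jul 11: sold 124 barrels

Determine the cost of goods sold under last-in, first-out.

Jul 4, 157 sold [LIFO — newest first]: 66 @ $5.85 + 91 @ $7.45 = $1,064.05
Jul 6, 461 sold [LIFO — newest first]: 371 @ $6.85 + 90 @ $7.45 = $3,211.85
Jul 9, 116 sold [LIFO — newest first]: 79 @ $5.55 + 37 @ $7.45 = $714.10
Jul 11, 124 sold [LIFO — newest first]: 60 @ $8.35 + 64 @ $7.45 = $977.80
Total COGS = $1,064.05 + $3,211.85 + $714.10 + $977.80 = $5,967.80
Ending inventory: 24 @ $7.45 = $178.80

COGS = $5,967.80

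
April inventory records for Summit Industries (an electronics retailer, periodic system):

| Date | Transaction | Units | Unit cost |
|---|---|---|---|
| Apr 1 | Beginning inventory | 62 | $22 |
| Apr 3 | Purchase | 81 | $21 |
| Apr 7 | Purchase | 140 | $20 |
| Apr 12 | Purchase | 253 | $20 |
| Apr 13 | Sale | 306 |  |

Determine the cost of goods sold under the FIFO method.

COGS = $6,325

Apr 13, 306 sold [FIFO — oldest first]: 62 @ $22 + 81 @ $21 + 140 @ $20 + 23 @ $20 = $6,325
Ending inventory: 230 @ $20 = $4,600
Check: goods available $10,925 = COGS $6,325 + ending $4,600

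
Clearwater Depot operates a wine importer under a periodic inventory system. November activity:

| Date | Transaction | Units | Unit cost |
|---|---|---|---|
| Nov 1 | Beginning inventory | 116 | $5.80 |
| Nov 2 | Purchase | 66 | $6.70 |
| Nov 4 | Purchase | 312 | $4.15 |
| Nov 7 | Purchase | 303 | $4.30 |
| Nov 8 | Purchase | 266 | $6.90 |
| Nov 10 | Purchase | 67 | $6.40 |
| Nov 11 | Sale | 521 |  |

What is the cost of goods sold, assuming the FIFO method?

Nov 11, 521 sold [FIFO — oldest first]: 116 @ $5.80 + 66 @ $6.70 + 312 @ $4.15 + 27 @ $4.30 = $2,525.90
Ending inventory: 276 @ $4.30 + 266 @ $6.90 + 67 @ $6.40 = $3,451.00
Check: goods available $5,976.90 = COGS $2,525.90 + ending $3,451.00

COGS = $2,525.90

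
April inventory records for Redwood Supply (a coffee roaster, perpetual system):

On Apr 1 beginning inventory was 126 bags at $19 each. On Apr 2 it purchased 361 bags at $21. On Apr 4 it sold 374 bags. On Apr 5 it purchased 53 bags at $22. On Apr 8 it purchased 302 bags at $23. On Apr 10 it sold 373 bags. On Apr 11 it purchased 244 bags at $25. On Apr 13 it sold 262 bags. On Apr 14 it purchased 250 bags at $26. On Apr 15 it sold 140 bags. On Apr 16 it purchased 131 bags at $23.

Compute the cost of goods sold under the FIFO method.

COGS = $25,825

Apr 4, 374 sold [FIFO — oldest first]: 126 @ $19 + 248 @ $21 = $7,602
Apr 10, 373 sold [FIFO — oldest first]: 113 @ $21 + 53 @ $22 + 207 @ $23 = $8,300
Apr 13, 262 sold [FIFO — oldest first]: 95 @ $23 + 167 @ $25 = $6,360
Apr 15, 140 sold [FIFO — oldest first]: 77 @ $25 + 63 @ $26 = $3,563
Total COGS = $7,602 + $8,300 + $6,360 + $3,563 = $25,825
Ending inventory: 187 @ $26 + 131 @ $23 = $7,875
Check: goods available $33,700 = COGS $25,825 + ending $7,875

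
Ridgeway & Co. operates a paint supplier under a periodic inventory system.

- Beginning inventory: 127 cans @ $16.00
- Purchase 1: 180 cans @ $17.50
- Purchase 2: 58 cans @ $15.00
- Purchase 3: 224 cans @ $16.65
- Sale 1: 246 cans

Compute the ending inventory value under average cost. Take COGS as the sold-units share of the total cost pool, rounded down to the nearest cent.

Sale 1, sell 246: 246/589 × $9,781.60 → $4,085.35
Ending inventory (cost pool remaining) = $5,696.25

Ending inventory = $5,696.25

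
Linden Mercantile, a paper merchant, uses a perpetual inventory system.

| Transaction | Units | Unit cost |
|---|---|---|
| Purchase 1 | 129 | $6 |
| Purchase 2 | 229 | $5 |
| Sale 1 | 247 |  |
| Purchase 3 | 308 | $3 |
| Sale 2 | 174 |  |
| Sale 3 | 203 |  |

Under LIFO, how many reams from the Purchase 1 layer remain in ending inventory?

42

Sale 1 (247) [LIFO — newest first]: 229 @ $5 + 18 @ $6 = $1,253
Sale 2 (174) [LIFO — newest first]: 174 @ $3 = $522
Sale 3 (203) [LIFO — newest first]: 134 @ $3 + 69 @ $6 = $816
Total COGS = $1,253 + $522 + $816 = $2,591
Ending inventory: 42 @ $6 = $252
Check: goods available $2,843 = COGS $2,591 + ending $252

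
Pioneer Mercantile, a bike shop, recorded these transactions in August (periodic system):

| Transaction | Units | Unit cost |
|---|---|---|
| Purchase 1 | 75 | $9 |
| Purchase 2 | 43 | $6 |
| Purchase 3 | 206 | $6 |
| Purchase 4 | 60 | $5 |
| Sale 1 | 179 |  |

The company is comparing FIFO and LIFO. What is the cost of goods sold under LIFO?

FIFO COGS: 75 @ $9 + 43 @ $6 + 61 @ $6 = $1,299
LIFO COGS: 60 @ $5 + 119 @ $6 = $1,014

COGS = $1,014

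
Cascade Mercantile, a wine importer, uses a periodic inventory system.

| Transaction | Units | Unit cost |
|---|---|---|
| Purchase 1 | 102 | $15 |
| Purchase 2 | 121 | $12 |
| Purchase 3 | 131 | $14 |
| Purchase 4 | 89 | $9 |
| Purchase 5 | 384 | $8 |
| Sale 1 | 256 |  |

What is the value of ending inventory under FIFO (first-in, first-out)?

Sale 1 (256) [FIFO — oldest first]: 102 @ $15 + 121 @ $12 + 33 @ $14 = $3,444
Ending inventory: 98 @ $14 + 89 @ $9 + 384 @ $8 = $5,245

Ending inventory = $5,245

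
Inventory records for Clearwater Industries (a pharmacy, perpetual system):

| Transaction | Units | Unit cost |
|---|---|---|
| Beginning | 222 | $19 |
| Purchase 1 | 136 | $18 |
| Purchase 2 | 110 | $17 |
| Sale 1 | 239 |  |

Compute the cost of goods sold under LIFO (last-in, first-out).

Sale 1 (239) [LIFO — newest first]: 110 @ $17 + 129 @ $18 = $4,192
Ending inventory: 222 @ $19 + 7 @ $18 = $4,344

COGS = $4,192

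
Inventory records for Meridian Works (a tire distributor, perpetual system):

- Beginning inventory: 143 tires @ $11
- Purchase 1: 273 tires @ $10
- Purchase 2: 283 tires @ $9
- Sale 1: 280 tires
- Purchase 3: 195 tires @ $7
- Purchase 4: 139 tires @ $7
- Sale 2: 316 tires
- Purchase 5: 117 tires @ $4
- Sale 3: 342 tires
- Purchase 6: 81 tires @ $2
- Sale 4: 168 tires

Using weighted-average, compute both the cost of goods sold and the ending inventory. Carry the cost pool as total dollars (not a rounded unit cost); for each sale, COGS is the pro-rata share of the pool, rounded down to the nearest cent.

After Beginning: 143 on hand, pool $1,573.00 (≈ $11.0000 each)
After Purchase 1: 416 on hand, pool $4,303.00 (≈ $10.3438 each)
After Purchase 2: 699 on hand, pool $6,850.00 (≈ $9.7997 each)
Sale 1, sell 280: 280/699 × $6,850.00 → $2,743.91
After Purchase 3: 614 on hand, pool $5,471.09 (≈ $8.9106 each)
After Purchase 4: 753 on hand, pool $6,444.09 (≈ $8.5579 each)
Sale 2, sell 316: 316/753 × $6,444.09 → $2,704.29
After Purchase 5: 554 on hand, pool $4,207.80 (≈ $7.5953 each)
Sale 3, sell 342: 342/554 × $4,207.80 → $2,597.59
After Purchase 6: 293 on hand, pool $1,772.21 (≈ $6.0485 each)
Sale 4, sell 168: 168/293 × $1,772.21 → $1,016.14
Total COGS = $2,743.91 + $2,704.29 + $2,597.59 + $1,016.14 = $9,061.93
Ending inventory (cost pool remaining) = $756.07
Check: goods available $9,818.00 = COGS $9,061.93 + ending $756.07

COGS = $9,061.93; ending inventory = $756.07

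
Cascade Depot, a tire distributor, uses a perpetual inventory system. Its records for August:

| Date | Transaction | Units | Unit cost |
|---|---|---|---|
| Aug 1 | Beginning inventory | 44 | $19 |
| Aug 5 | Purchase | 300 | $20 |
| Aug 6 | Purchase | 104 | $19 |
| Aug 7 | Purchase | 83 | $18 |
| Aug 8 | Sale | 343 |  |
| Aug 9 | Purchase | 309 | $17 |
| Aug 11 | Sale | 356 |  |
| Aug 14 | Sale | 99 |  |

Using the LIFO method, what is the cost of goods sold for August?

COGS = $14,761

Aug 8, 343 sold [LIFO — newest first]: 83 @ $18 + 104 @ $19 + 156 @ $20 = $6,590
Aug 11, 356 sold [LIFO — newest first]: 309 @ $17 + 47 @ $20 = $6,193
Aug 14, 99 sold [LIFO — newest first]: 97 @ $20 + 2 @ $19 = $1,978
Total COGS = $6,590 + $6,193 + $1,978 = $14,761
Ending inventory: 42 @ $19 = $798
Check: goods available $15,559 = COGS $14,761 + ending $798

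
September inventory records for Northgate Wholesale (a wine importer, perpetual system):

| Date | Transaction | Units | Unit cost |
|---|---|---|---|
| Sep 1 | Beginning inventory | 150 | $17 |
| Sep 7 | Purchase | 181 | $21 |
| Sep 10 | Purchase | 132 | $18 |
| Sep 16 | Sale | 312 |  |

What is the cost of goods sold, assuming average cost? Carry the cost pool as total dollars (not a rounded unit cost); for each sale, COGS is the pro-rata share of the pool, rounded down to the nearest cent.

After Sep 1: 150 on hand, pool $2,550.00 (≈ $17.0000 each)
After Sep 7: 331 on hand, pool $6,351.00 (≈ $19.1873 each)
After Sep 10: 463 on hand, pool $8,727.00 (≈ $18.8488 each)
Sep 16, sell 312: 312/463 × $8,727.00 → $5,880.82
Ending inventory (cost pool remaining) = $2,846.18
Check: goods available $8,727.00 = COGS $5,880.82 + ending $2,846.18

COGS = $5,880.82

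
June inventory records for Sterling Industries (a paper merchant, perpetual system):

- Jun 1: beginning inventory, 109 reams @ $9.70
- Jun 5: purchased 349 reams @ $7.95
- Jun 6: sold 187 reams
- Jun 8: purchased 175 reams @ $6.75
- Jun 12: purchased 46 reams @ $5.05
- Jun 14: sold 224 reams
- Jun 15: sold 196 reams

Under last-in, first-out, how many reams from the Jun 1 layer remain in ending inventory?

Jun 6, 187 sold [LIFO — newest first]: 187 @ $7.95 = $1,486.65
Jun 14, 224 sold [LIFO — newest first]: 46 @ $5.05 + 175 @ $6.75 + 3 @ $7.95 = $1,437.40
Jun 15, 196 sold [LIFO — newest first]: 159 @ $7.95 + 37 @ $9.70 = $1,622.95
Total COGS = $1,486.65 + $1,437.40 + $1,622.95 = $4,547.00
Ending inventory: 72 @ $9.70 = $698.40
Check: goods available $5,245.40 = COGS $4,547.00 + ending $698.40

72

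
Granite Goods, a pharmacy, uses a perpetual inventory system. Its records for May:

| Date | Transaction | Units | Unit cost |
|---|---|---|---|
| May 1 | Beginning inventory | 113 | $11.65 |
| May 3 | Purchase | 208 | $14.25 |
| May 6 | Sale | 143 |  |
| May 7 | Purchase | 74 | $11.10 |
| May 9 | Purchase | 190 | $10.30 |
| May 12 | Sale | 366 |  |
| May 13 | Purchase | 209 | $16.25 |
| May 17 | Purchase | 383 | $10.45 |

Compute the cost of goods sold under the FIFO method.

May 6, 143 sold [FIFO — oldest first]: 113 @ $11.65 + 30 @ $14.25 = $1,743.95
May 12, 366 sold [FIFO — oldest first]: 178 @ $14.25 + 74 @ $11.10 + 114 @ $10.30 = $4,532.10
Total COGS = $1,743.95 + $4,532.10 = $6,276.05
Ending inventory: 76 @ $10.30 + 209 @ $16.25 + 383 @ $10.45 = $8,181.40

COGS = $6,276.05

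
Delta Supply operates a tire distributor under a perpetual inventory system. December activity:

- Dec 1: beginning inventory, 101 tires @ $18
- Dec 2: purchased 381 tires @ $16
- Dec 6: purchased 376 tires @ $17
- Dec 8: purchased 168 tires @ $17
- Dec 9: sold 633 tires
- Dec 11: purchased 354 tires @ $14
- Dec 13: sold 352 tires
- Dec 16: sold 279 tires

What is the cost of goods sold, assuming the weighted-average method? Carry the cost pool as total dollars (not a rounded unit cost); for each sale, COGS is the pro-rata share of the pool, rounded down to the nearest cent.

COGS = $20,327.56

After Dec 1: 101 on hand, pool $1,818.00 (≈ $18.0000 each)
After Dec 2: 482 on hand, pool $7,914.00 (≈ $16.4191 each)
After Dec 6: 858 on hand, pool $14,306.00 (≈ $16.6737 each)
After Dec 8: 1026 on hand, pool $17,162.00 (≈ $16.7271 each)
Dec 9, sell 633: 633/1026 × $17,162.00 → $10,588.25
After Dec 11: 747 on hand, pool $11,529.75 (≈ $15.4347 each)
Dec 13, sell 352: 352/747 × $11,529.75 → $5,433.02
Dec 16, sell 279: 279/395 × $6,096.73 → $4,306.29
Total COGS = $10,588.25 + $5,433.02 + $4,306.29 = $20,327.56
Ending inventory (cost pool remaining) = $1,790.44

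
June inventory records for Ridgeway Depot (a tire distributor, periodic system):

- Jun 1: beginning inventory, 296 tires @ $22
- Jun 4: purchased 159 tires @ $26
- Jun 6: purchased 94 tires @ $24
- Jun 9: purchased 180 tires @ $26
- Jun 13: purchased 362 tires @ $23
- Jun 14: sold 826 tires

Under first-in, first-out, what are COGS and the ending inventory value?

Jun 14, 826 sold [FIFO — oldest first]: 296 @ $22 + 159 @ $26 + 94 @ $24 + 180 @ $26 + 97 @ $23 = $19,813
Ending inventory: 265 @ $23 = $6,095

COGS = $19,813; ending inventory = $6,095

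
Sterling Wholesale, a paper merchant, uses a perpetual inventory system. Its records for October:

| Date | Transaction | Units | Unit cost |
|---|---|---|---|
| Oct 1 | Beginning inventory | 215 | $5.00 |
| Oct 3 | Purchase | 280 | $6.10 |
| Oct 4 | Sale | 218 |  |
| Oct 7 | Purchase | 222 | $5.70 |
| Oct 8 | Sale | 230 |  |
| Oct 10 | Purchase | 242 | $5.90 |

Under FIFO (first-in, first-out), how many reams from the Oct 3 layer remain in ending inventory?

47

Oct 4, 218 sold [FIFO — oldest first]: 215 @ $5.00 + 3 @ $6.10 = $1,093.30
Oct 8, 230 sold [FIFO — oldest first]: 230 @ $6.10 = $1,403.00
Total COGS = $1,093.30 + $1,403.00 = $2,496.30
Ending inventory: 47 @ $6.10 + 222 @ $5.70 + 242 @ $5.90 = $2,979.90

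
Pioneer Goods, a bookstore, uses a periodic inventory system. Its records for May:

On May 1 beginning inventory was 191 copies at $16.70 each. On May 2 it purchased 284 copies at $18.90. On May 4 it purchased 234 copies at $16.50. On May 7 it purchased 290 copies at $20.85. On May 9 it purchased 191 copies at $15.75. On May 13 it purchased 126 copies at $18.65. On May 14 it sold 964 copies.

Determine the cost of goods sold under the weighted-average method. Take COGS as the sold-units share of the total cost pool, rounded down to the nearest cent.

May 14, sell 964: 964/1316 × $23,822.95 → $17,450.85
Ending inventory (cost pool remaining) = $6,372.10
Check: goods available $23,822.95 = COGS $17,450.85 + ending $6,372.10

COGS = $17,450.85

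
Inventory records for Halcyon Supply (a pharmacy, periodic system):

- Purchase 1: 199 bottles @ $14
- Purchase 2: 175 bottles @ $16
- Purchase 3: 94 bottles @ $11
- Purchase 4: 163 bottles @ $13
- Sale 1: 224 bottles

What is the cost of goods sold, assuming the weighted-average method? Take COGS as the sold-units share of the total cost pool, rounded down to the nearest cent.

COGS = $3,102.27

Sale 1, sell 224: 224/631 × $8,739.00 → $3,102.27
Ending inventory (cost pool remaining) = $5,636.73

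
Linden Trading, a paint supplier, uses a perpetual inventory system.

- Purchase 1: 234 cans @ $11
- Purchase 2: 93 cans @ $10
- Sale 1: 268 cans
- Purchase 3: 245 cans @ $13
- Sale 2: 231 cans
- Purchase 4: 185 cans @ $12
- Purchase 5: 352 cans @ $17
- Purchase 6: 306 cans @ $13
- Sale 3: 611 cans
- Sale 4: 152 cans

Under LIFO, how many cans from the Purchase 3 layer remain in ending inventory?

Sale 1 (268) [LIFO — newest first]: 93 @ $10 + 175 @ $11 = $2,855
Sale 2 (231) [LIFO — newest first]: 231 @ $13 = $3,003
Sale 3 (611) [LIFO — newest first]: 306 @ $13 + 305 @ $17 = $9,163
Sale 4 (152) [LIFO — newest first]: 47 @ $17 + 105 @ $12 = $2,059
Total COGS = $2,855 + $3,003 + $9,163 + $2,059 = $17,080
Ending inventory: 59 @ $11 + 14 @ $13 + 80 @ $12 = $1,791

14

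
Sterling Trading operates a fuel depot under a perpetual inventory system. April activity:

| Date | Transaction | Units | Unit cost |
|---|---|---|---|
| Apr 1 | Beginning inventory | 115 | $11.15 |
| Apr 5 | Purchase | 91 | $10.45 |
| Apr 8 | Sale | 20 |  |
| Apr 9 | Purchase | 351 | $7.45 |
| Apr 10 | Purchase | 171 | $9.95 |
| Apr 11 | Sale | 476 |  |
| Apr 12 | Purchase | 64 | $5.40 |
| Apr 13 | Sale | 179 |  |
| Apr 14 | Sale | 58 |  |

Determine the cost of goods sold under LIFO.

Apr 8, 20 sold [LIFO — newest first]: 20 @ $10.45 = $209.00
Apr 11, 476 sold [LIFO — newest first]: 171 @ $9.95 + 305 @ $7.45 = $3,973.70
Apr 13, 179 sold [LIFO — newest first]: 64 @ $5.40 + 46 @ $7.45 + 69 @ $10.45 = $1,409.35
Apr 14, 58 sold [LIFO — newest first]: 2 @ $10.45 + 56 @ $11.15 = $645.30
Total COGS = $209.00 + $3,973.70 + $1,409.35 + $645.30 = $6,237.35
Ending inventory: 59 @ $11.15 = $657.85

COGS = $6,237.35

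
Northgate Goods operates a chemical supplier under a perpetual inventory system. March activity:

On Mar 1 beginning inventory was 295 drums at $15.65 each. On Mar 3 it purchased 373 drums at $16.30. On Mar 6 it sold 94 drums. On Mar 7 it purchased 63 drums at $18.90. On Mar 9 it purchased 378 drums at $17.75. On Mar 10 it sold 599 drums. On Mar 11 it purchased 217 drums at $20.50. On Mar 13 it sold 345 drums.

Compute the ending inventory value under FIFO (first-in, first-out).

Mar 6, 94 sold [FIFO — oldest first]: 94 @ $15.65 = $1,471.10
Mar 10, 599 sold [FIFO — oldest first]: 201 @ $15.65 + 373 @ $16.30 + 25 @ $18.90 = $9,698.05
Mar 13, 345 sold [FIFO — oldest first]: 38 @ $18.90 + 307 @ $17.75 = $6,167.45
Total COGS = $1,471.10 + $9,698.05 + $6,167.45 = $17,336.60
Ending inventory: 71 @ $17.75 + 217 @ $20.50 = $5,708.75

Ending inventory = $5,708.75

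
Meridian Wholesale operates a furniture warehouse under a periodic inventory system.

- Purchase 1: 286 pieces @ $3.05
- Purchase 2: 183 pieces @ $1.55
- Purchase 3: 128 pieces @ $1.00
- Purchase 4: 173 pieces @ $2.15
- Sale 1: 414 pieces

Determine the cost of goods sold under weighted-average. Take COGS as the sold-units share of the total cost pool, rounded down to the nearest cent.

COGS = $890.31

Sale 1, sell 414: 414/770 × $1,655.90 → $890.31
Ending inventory (cost pool remaining) = $765.59
Check: goods available $1,655.90 = COGS $890.31 + ending $765.59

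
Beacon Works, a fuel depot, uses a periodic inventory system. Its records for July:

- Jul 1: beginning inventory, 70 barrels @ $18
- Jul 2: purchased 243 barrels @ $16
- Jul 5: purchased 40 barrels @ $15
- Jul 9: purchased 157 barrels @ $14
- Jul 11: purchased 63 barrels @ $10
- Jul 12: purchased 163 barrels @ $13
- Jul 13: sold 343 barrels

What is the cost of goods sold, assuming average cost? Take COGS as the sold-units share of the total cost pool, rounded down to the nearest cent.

Jul 13, sell 343: 343/736 × $10,695.00 → $4,984.21
Ending inventory (cost pool remaining) = $5,710.79

COGS = $4,984.21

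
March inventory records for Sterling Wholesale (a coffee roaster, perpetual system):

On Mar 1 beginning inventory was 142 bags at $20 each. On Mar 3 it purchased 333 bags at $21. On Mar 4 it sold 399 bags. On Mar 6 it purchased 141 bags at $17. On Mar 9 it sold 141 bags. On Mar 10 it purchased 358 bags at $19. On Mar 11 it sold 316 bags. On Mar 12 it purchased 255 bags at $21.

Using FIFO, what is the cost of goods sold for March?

COGS = $16,790

Mar 4, 399 sold [FIFO — oldest first]: 142 @ $20 + 257 @ $21 = $8,237
Mar 9, 141 sold [FIFO — oldest first]: 76 @ $21 + 65 @ $17 = $2,701
Mar 11, 316 sold [FIFO — oldest first]: 76 @ $17 + 240 @ $19 = $5,852
Total COGS = $8,237 + $2,701 + $5,852 = $16,790
Ending inventory: 118 @ $19 + 255 @ $21 = $7,597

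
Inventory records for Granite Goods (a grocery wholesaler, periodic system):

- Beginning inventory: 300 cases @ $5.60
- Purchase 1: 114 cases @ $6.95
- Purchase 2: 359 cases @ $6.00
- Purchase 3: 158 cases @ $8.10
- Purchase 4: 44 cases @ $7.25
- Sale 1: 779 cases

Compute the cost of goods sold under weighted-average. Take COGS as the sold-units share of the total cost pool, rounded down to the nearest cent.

COGS = $4,973.69

Sale 1, sell 779: 779/975 × $6,225.10 → $4,973.69
Ending inventory (cost pool remaining) = $1,251.41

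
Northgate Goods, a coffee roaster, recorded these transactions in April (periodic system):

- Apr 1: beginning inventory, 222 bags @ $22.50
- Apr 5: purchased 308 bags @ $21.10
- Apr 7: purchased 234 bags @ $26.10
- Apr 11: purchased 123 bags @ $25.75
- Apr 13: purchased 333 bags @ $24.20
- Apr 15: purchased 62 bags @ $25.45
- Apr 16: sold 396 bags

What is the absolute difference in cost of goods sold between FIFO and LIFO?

$995.85

FIFO COGS: 222 @ $22.50 + 174 @ $21.10 = $8,666.40
LIFO COGS: 62 @ $25.45 + 333 @ $24.20 + 1 @ $25.75 = $9,662.25
Difference = |$8,666.40 − $9,662.25| = $995.85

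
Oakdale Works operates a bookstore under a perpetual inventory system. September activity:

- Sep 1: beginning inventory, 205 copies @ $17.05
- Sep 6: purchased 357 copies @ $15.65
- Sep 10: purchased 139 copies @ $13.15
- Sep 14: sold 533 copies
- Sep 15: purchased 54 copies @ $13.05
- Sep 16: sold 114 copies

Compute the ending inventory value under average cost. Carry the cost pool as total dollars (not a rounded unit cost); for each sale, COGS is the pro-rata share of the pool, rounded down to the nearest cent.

After Sep 1: 205 on hand, pool $3,495.25 (≈ $17.0500 each)
After Sep 6: 562 on hand, pool $9,082.30 (≈ $16.1607 each)
After Sep 10: 701 on hand, pool $10,910.15 (≈ $15.5637 each)
Sep 14, sell 533: 533/701 × $10,910.15 → $8,295.44
After Sep 15: 222 on hand, pool $3,319.41 (≈ $14.9523 each)
Sep 16, sell 114: 114/222 × $3,319.41 → $1,704.56
Total COGS = $8,295.44 + $1,704.56 = $10,000.00
Ending inventory (cost pool remaining) = $1,614.85

Ending inventory = $1,614.85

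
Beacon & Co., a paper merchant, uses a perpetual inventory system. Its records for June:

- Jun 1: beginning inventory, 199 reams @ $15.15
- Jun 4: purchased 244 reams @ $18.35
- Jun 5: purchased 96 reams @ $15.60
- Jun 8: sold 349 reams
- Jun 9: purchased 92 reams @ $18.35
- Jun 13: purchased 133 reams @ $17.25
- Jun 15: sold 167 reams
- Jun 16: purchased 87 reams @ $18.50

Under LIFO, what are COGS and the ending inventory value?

COGS = $9,029.50; ending inventory = $5,552.30

Jun 8, 349 sold [LIFO — newest first]: 96 @ $15.60 + 244 @ $18.35 + 9 @ $15.15 = $6,111.35
Jun 15, 167 sold [LIFO — newest first]: 133 @ $17.25 + 34 @ $18.35 = $2,918.15
Total COGS = $6,111.35 + $2,918.15 = $9,029.50
Ending inventory: 190 @ $15.15 + 58 @ $18.35 + 87 @ $18.50 = $5,552.30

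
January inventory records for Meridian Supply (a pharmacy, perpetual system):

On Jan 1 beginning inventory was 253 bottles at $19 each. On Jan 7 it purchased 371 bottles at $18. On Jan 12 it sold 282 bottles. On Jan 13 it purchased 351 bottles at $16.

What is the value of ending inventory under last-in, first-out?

Jan 12, 282 sold [LIFO — newest first]: 282 @ $18 = $5,076
Ending inventory: 253 @ $19 + 89 @ $18 + 351 @ $16 = $12,025
Check: goods available $17,101 = COGS $5,076 + ending $12,025

Ending inventory = $12,025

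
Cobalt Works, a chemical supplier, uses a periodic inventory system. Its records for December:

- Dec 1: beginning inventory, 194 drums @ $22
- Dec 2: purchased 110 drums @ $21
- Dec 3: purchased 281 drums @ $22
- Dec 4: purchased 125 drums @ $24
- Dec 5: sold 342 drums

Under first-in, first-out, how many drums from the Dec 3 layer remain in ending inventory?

243

Dec 5, 342 sold [FIFO — oldest first]: 194 @ $22 + 110 @ $21 + 38 @ $22 = $7,414
Ending inventory: 243 @ $22 + 125 @ $24 = $8,346
Check: goods available $15,760 = COGS $7,414 + ending $8,346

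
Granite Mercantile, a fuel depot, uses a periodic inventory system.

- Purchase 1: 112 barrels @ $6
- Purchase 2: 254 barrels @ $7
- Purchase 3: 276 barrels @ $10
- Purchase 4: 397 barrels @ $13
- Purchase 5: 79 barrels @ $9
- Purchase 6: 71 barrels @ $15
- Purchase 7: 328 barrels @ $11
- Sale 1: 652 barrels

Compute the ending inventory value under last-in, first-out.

Sale 1 (652) [LIFO — newest first]: 328 @ $11 + 71 @ $15 + 79 @ $9 + 174 @ $13 = $7,646
Ending inventory: 112 @ $6 + 254 @ $7 + 276 @ $10 + 223 @ $13 = $8,109
Check: goods available $15,755 = COGS $7,646 + ending $8,109

Ending inventory = $8,109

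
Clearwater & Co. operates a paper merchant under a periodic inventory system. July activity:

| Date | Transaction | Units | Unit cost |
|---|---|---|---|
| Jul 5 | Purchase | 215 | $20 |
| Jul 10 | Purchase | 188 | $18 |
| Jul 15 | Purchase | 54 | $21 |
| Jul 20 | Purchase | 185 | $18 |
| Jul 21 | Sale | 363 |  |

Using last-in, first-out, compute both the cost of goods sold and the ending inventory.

Jul 21, 363 sold [LIFO — newest first]: 185 @ $18 + 54 @ $21 + 124 @ $18 = $6,696
Ending inventory: 215 @ $20 + 64 @ $18 = $5,452

COGS = $6,696; ending inventory = $5,452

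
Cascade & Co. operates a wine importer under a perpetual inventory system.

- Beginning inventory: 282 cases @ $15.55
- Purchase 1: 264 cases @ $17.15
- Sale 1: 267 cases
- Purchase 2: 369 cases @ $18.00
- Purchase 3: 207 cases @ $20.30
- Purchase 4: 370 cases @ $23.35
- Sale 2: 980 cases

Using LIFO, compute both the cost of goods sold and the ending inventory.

Sale 1 (267) [LIFO — newest first]: 264 @ $17.15 + 3 @ $15.55 = $4,574.25
Sale 2 (980) [LIFO — newest first]: 370 @ $23.35 + 207 @ $20.30 + 369 @ $18.00 + 34 @ $15.55 = $20,012.30
Total COGS = $4,574.25 + $20,012.30 = $24,586.55
Ending inventory: 245 @ $15.55 = $3,809.75

COGS = $24,586.55; ending inventory = $3,809.75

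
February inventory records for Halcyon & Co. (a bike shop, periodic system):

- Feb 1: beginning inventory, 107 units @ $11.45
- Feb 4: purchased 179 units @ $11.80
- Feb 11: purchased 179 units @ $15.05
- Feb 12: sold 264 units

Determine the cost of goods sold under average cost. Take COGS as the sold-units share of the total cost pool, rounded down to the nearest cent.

Feb 12, sell 264: 264/465 × $6,031.30 → $3,424.22
Ending inventory (cost pool remaining) = $2,607.08
Check: goods available $6,031.30 = COGS $3,424.22 + ending $2,607.08

COGS = $3,424.22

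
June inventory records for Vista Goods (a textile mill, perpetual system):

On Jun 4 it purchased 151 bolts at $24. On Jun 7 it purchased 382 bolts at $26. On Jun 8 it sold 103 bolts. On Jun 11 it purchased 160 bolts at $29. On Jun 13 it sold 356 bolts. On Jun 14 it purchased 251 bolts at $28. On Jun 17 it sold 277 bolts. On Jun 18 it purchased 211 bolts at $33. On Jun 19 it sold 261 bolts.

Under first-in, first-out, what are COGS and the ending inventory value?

Jun 8, 103 sold [FIFO — oldest first]: 103 @ $24 = $2,472
Jun 13, 356 sold [FIFO — oldest first]: 48 @ $24 + 308 @ $26 = $9,160
Jun 17, 277 sold [FIFO — oldest first]: 74 @ $26 + 160 @ $29 + 43 @ $28 = $7,768
Jun 19, 261 sold [FIFO — oldest first]: 208 @ $28 + 53 @ $33 = $7,573
Total COGS = $2,472 + $9,160 + $7,768 + $7,573 = $26,973
Ending inventory: 158 @ $33 = $5,214
Check: goods available $32,187 = COGS $26,973 + ending $5,214

COGS = $26,973; ending inventory = $5,214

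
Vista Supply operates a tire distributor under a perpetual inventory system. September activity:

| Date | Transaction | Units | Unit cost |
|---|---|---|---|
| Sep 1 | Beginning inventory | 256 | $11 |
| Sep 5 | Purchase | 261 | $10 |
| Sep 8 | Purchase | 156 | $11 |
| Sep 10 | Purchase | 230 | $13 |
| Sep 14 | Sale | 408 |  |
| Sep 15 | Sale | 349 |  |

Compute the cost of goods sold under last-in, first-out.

Sep 14, 408 sold [LIFO — newest first]: 230 @ $13 + 156 @ $11 + 22 @ $10 = $4,926
Sep 15, 349 sold [LIFO — newest first]: 239 @ $10 + 110 @ $11 = $3,600
Total COGS = $4,926 + $3,600 = $8,526
Ending inventory: 146 @ $11 = $1,606

COGS = $8,526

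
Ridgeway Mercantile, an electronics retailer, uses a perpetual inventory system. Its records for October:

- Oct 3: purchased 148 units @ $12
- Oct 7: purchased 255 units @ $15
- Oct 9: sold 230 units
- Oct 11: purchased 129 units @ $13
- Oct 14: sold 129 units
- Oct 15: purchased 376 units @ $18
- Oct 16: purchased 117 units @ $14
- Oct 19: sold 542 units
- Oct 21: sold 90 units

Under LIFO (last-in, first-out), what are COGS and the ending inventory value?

COGS = $15,276; ending inventory = $408

Oct 9, 230 sold [LIFO — newest first]: 230 @ $15 = $3,450
Oct 14, 129 sold [LIFO — newest first]: 129 @ $13 = $1,677
Oct 19, 542 sold [LIFO — newest first]: 117 @ $14 + 376 @ $18 + 25 @ $15 + 24 @ $12 = $9,069
Oct 21, 90 sold [LIFO — newest first]: 90 @ $12 = $1,080
Total COGS = $3,450 + $1,677 + $9,069 + $1,080 = $15,276
Ending inventory: 34 @ $12 = $408
Check: goods available $15,684 = COGS $15,276 + ending $408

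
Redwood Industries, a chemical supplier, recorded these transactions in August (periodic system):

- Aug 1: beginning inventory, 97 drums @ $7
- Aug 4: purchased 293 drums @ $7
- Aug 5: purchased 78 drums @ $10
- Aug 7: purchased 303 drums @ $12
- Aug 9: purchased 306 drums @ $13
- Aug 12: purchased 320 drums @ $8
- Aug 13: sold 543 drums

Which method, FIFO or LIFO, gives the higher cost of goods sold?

LIFO

FIFO COGS: 97 @ $7 + 293 @ $7 + 78 @ $10 + 75 @ $12 = $4,410
LIFO COGS: 320 @ $8 + 223 @ $13 = $5,459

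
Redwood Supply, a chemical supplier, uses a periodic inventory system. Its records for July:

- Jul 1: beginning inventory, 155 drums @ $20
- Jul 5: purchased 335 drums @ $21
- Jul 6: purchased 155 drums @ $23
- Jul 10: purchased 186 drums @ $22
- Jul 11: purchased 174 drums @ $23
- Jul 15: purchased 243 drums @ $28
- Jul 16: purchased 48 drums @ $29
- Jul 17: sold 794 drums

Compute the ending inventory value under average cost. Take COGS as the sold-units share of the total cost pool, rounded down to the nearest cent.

Ending inventory = $11,616.50

Jul 17, sell 794: 794/1296 × $29,990.00 → $18,373.50
Ending inventory (cost pool remaining) = $11,616.50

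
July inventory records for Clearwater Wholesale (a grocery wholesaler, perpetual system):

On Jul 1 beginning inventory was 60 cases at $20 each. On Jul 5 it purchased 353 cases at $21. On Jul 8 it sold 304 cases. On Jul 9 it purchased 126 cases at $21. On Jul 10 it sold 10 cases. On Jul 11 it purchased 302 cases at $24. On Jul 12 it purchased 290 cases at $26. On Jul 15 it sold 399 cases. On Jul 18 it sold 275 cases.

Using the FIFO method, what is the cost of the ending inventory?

Ending inventory = $3,718

Jul 8, 304 sold [FIFO — oldest first]: 60 @ $20 + 244 @ $21 = $6,324
Jul 10, 10 sold [FIFO — oldest first]: 10 @ $21 = $210
Jul 15, 399 sold [FIFO — oldest first]: 99 @ $21 + 126 @ $21 + 174 @ $24 = $8,901
Jul 18, 275 sold [FIFO — oldest first]: 128 @ $24 + 147 @ $26 = $6,894
Total COGS = $6,324 + $210 + $8,901 + $6,894 = $22,329
Ending inventory: 143 @ $26 = $3,718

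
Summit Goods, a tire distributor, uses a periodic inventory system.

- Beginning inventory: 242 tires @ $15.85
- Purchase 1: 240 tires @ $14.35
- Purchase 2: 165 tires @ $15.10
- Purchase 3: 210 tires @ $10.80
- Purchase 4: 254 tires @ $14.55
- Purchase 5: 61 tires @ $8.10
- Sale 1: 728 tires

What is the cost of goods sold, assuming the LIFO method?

Sale 1 (728) [LIFO — newest first]: 61 @ $8.10 + 254 @ $14.55 + 210 @ $10.80 + 165 @ $15.10 + 38 @ $14.35 = $9,494.60
Ending inventory: 242 @ $15.85 + 202 @ $14.35 = $6,734.40

COGS = $9,494.60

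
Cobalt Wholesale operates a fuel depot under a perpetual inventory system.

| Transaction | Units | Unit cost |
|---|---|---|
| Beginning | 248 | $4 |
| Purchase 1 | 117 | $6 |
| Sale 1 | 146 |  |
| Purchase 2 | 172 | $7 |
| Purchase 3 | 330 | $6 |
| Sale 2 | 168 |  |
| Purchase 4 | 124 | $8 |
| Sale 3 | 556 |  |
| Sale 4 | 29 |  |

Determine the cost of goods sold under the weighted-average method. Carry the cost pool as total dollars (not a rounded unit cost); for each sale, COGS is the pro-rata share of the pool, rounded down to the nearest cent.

COGS = $5,297.38

After Beginning: 248 on hand, pool $992.00 (≈ $4.0000 each)
After Purchase 1: 365 on hand, pool $1,694.00 (≈ $4.6411 each)
Sale 1, sell 146: 146/365 × $1,694.00 → $677.60
After Purchase 2: 391 on hand, pool $2,220.40 (≈ $5.6788 each)
After Purchase 3: 721 on hand, pool $4,200.40 (≈ $5.8258 each)
Sale 2, sell 168: 168/721 × $4,200.40 → $978.73
After Purchase 4: 677 on hand, pool $4,213.67 (≈ $6.2240 each)
Sale 3, sell 556: 556/677 × $4,213.67 → $3,460.56
Sale 4, sell 29: 29/121 × $753.11 → $180.49
Total COGS = $677.60 + $978.73 + $3,460.56 + $180.49 = $5,297.38
Ending inventory (cost pool remaining) = $572.62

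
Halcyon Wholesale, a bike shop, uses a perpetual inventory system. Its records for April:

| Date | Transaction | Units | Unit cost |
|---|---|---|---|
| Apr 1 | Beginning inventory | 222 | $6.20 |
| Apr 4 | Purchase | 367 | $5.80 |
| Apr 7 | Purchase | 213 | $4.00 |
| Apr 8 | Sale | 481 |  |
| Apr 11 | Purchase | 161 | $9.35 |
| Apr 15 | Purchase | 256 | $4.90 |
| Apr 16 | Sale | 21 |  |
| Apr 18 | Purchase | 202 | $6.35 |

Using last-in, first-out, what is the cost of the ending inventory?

Ending inventory = $5,890.15

Apr 8, 481 sold [LIFO — newest first]: 213 @ $4.00 + 268 @ $5.80 = $2,406.40
Apr 16, 21 sold [LIFO — newest first]: 21 @ $4.90 = $102.90
Total COGS = $2,406.40 + $102.90 = $2,509.30
Ending inventory: 222 @ $6.20 + 99 @ $5.80 + 161 @ $9.35 + 235 @ $4.90 + 202 @ $6.35 = $5,890.15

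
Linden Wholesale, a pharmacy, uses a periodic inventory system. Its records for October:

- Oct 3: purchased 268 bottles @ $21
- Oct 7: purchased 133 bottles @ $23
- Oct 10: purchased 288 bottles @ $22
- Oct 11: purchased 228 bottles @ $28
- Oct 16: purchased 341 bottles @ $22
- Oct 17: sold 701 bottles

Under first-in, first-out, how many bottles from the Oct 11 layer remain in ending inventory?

Oct 17, 701 sold [FIFO — oldest first]: 268 @ $21 + 133 @ $23 + 288 @ $22 + 12 @ $28 = $15,359
Ending inventory: 216 @ $28 + 341 @ $22 = $13,550
Check: goods available $28,909 = COGS $15,359 + ending $13,550

216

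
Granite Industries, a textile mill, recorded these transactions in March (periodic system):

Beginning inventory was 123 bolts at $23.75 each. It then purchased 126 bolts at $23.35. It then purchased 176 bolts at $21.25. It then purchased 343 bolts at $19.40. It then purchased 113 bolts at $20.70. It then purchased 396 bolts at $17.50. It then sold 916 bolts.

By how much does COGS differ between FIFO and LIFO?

FIFO COGS: 123 @ $23.75 + 126 @ $23.35 + 176 @ $21.25 + 343 @ $19.40 + 113 @ $20.70 + 35 @ $17.50 = $19,209.15
LIFO COGS: 396 @ $17.50 + 113 @ $20.70 + 343 @ $19.40 + 64 @ $21.25 = $17,283.30
Difference = |$19,209.15 − $17,283.30| = $1,925.85

$1,925.85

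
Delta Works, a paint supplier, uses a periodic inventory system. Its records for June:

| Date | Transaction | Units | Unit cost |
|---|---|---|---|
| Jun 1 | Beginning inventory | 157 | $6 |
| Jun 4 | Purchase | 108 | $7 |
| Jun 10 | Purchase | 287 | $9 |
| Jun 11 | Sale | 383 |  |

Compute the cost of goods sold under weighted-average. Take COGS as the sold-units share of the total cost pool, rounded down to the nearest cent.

COGS = $2,970.33

Jun 11, sell 383: 383/552 × $4,281.00 → $2,970.33
Ending inventory (cost pool remaining) = $1,310.67
Check: goods available $4,281.00 = COGS $2,970.33 + ending $1,310.67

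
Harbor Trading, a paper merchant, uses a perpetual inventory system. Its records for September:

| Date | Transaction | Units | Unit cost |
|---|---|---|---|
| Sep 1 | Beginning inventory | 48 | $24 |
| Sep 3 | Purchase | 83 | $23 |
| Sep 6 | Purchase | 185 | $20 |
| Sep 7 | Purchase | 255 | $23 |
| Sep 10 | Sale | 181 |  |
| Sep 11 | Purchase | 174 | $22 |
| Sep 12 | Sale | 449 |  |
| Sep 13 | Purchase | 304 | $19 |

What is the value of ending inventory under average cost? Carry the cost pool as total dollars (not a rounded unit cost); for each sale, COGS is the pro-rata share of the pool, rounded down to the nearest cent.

After Sep 1: 48 on hand, pool $1,152.00 (≈ $24.0000 each)
After Sep 3: 131 on hand, pool $3,061.00 (≈ $23.3664 each)
After Sep 6: 316 on hand, pool $6,761.00 (≈ $21.3956 each)
After Sep 7: 571 on hand, pool $12,626.00 (≈ $22.1121 each)
Sep 10, sell 181: 181/571 × $12,626.00 → $4,002.28
After Sep 11: 564 on hand, pool $12,451.72 (≈ $22.0775 each)
Sep 12, sell 449: 449/564 × $12,451.72 → $9,912.80
After Sep 13: 419 on hand, pool $8,314.92 (≈ $19.8447 each)
Total COGS = $4,002.28 + $9,912.80 = $13,915.08
Ending inventory (cost pool remaining) = $8,314.92

Ending inventory = $8,314.92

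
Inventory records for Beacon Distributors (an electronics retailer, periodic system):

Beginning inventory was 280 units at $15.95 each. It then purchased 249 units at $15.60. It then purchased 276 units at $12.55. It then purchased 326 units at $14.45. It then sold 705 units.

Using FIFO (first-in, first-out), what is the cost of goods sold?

COGS = $10,559.20

Sale 1 (705) [FIFO — oldest first]: 280 @ $15.95 + 249 @ $15.60 + 176 @ $12.55 = $10,559.20
Ending inventory: 100 @ $12.55 + 326 @ $14.45 = $5,965.70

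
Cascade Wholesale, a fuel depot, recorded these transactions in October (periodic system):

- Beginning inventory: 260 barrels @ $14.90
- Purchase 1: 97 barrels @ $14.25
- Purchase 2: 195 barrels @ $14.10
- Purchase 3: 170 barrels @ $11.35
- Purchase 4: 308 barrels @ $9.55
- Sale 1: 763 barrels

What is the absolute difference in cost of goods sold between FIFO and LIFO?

FIFO COGS: 260 @ $14.90 + 97 @ $14.25 + 195 @ $14.10 + 170 @ $11.35 + 41 @ $9.55 = $10,326.80
LIFO COGS: 308 @ $9.55 + 170 @ $11.35 + 195 @ $14.10 + 90 @ $14.25 = $8,902.90
Difference = |$10,326.80 − $8,902.90| = $1,423.90

$1,423.90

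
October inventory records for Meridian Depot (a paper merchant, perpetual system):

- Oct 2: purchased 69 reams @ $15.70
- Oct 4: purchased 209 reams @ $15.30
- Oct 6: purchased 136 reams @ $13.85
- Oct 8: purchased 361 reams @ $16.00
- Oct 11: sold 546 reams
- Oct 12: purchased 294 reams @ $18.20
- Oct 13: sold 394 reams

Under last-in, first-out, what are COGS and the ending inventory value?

Oct 11, 546 sold [LIFO — newest first]: 361 @ $16.00 + 136 @ $13.85 + 49 @ $15.30 = $8,409.30
Oct 13, 394 sold [LIFO — newest first]: 294 @ $18.20 + 100 @ $15.30 = $6,880.80
Total COGS = $8,409.30 + $6,880.80 = $15,290.10
Ending inventory: 69 @ $15.70 + 60 @ $15.30 = $2,001.30

COGS = $15,290.10; ending inventory = $2,001.30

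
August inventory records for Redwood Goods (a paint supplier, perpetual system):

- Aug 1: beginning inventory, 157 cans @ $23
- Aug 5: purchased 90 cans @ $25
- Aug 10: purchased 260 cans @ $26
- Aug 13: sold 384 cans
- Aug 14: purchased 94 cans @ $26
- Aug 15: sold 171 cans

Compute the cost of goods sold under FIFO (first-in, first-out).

COGS = $13,869

Aug 13, 384 sold [FIFO — oldest first]: 157 @ $23 + 90 @ $25 + 137 @ $26 = $9,423
Aug 15, 171 sold [FIFO — oldest first]: 123 @ $26 + 48 @ $26 = $4,446
Total COGS = $9,423 + $4,446 = $13,869
Ending inventory: 46 @ $26 = $1,196
Check: goods available $15,065 = COGS $13,869 + ending $1,196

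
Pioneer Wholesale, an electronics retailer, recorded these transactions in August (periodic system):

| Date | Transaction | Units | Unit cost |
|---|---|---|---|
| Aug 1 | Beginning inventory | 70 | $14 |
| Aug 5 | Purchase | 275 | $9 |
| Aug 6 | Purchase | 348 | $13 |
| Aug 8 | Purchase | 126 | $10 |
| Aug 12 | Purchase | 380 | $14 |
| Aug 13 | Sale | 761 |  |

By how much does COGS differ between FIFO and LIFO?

FIFO COGS: 70 @ $14 + 275 @ $9 + 348 @ $13 + 68 @ $10 = $8,659
LIFO COGS: 380 @ $14 + 126 @ $10 + 255 @ $13 = $9,895
Difference = |$8,659 − $9,895| = $1,236

$1,236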